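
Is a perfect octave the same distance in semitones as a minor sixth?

A perfect octave spans 12 semitones; a minor sixth spans 8 semitones. They differ by 4.

No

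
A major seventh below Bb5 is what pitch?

Cb5

Counting seven letter names down from B lands on C.
A major seventh is 11 semitones; 11 semitones down from Bb5 gives Cb5.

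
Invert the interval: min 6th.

M3

The rule of nine gives the new number: 9 − 6 = 3, so a sixth becomes a third.
The quality also flips — minor becomes major — giving a major third.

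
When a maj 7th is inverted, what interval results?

m2

Inverted interval numbers add to nine, so a seventh pairs with a second (7 + 2 = 9).
The quality also flips — major becomes minor — giving a minor second.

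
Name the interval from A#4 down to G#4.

Descending from A#4 to G#4 is the same interval as ascending G#4 to A#4.
G to A spans two letter names (G-A), so the interval is some kind of second.
Counting semitones, G#4→A#4 is 2, which is the major second.

major 2nd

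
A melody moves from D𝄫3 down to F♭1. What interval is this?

minor 13th

Descending from Dbb3 to Fb1 is the same interval as ascending Fb1 to Dbb3.
F to D spans six letter names (F-G-A-B-C-D), plus an octave — that makes it a thirteenth of some quality.
A major thirteenth would be 21 semitones, but Fb1 to Dbb3 is 20 — one semitone narrower, making it a minor thirteenth.
(Equivalently, a compound minor sixth: a minor sixth plus an octave.)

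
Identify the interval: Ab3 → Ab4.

P8

A to A is the same letter name, plus an octave: an octave.
Ab3 to Ab4 is 12 semitones, matching the perfect octave exactly, so the quality is perfect.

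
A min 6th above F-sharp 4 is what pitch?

D 5

The sixth takes the letter from F up to D.
A minor sixth is 8 semitones; 8 semitones up from F#4 gives D5.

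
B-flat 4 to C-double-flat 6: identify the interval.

d9

B to C spans two letter names (B-C), plus an octave — that makes it a ninth of some quality.
Bb4 to Cbb6 spans 12 semitones — two semitones narrower than the major ninth (14) — giving a diminished ninth.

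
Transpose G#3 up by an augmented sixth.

Counting six letter names up from G lands on E.
An augmented sixth is 10 semitones; 10 semitones up from G#3 gives E##4.

E##4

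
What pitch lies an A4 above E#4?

Counting four letter names up from E lands on A.
An augmented fourth is 6 semitones; 6 semitones up from E#4 gives A##4.

A##4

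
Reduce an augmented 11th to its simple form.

A4

Each octave removed subtracts seven from the number: 11 − 7 = 4.
That makes an augmented eleventh a compound augmented fourth — an octave plus an augmented fourth.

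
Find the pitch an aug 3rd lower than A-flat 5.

F-double-flat 5

The third takes the letter from A down to F.
An augmented third spans 5 semitones, so from Ab5 the target pitch is Fbb5.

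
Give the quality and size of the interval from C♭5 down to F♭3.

perfect twelfth

Descending from Cb5 to Fb3 is the same interval as ascending Fb3 to Cb5.
F to C spans five letter names (F-G-A-B-C), plus an octave, so the interval is some kind of twelfth.
Counting semitones, Fb3→Cb5 is 19, which is the perfect twelfth.
(Equivalently, a compound perfect fifth: a perfect fifth plus an octave.)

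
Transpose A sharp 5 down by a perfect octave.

A sharp 4

For an octave the letter name doesn't change: still A, an octave down.
A perfect octave spans 12 semitones, so from A#5 the target pitch is A#4.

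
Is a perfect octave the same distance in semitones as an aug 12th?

12 semitones (perfect octave) vs 20 semitones (augmented twelfth): not equal.

No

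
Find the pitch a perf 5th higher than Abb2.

Ebb3

The fifth takes the letter from A up to E.
A perfect fifth is 7 semitones; 7 semitones up from Abb2 gives Ebb3.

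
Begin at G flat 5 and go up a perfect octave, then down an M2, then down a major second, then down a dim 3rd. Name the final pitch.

Up a perfect octave from Gb5: Gb6 (12 semitones up).
A major second down from Gb6 is Fb6.
Fb6 down a major second → Ebb6 (2 semitones).
Down a diminished third from Ebb6: C6 (2 semitones down).

C 6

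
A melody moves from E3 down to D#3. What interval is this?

minor 2nd

Descending from E3 to D#3 is the same interval as ascending D#3 to E3.
D to E spans two letter names (D-E): a second.
At 1 semitone, D#3→E3 falls one short of a major second: minor.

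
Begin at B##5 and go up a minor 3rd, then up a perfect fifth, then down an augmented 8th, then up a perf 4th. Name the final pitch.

D#6

A minor third up from B##5 is D##6.
A perfect fifth up from D##6 is A##6.
An augmented octave down from A##6 is A#5.
Up a perfect fourth from A#5: D#6 (5 semitones up).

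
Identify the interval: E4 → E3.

Descending from E4 to E3 is the same interval as ascending E3 to E4.
E to E is the same letter name, plus an octave, so the interval is some kind of octave.
The perfect octave spans 12 semitones, and E3 to E4 is exactly 12 semitones — so this is a perfect octave.

perfect 8th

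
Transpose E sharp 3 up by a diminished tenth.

Three letters up from E (plus an octave) reaches G.
A diminished tenth is 14 semitones; 14 semitones up from E#3 gives G4.

G 4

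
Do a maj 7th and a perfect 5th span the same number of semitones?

A major seventh is 11 semitones but a perfect fifth is 7 semitones — different sizes.

No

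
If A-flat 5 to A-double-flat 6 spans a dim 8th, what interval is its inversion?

The rule of nine gives the new number: 9 − 8 = 1, so an octave becomes a unison.
The quality also flips — diminished becomes augmented — giving an augmented unison.

augmented unison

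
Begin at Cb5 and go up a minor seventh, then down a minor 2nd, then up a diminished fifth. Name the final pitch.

Ebb6

Cb5 up a minor seventh → Bbb5 (10 semitones).
Down a minor second from Bbb5: Ab5 (1 semitone down).
A diminished fifth up from Ab5 is Ebb6.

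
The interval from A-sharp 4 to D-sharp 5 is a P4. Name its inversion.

Inverted interval numbers add to nine, so a fourth pairs with a fifth (4 + 5 = 9).
And perfect stays perfect under inversion, so we get a perfect fifth.

perfect fifth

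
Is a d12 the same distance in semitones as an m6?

A diminished twelfth is 18 semitones but a minor sixth is 8 semitones — different sizes.

No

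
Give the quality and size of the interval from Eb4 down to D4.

minor second

Descending from Eb4 to D4 is the same interval as ascending D4 to Eb4.
D to E spans two letter names (D-E) — that makes it a second of some quality.
At 1 semitone, D4→Eb4 falls one short of a major second: minor.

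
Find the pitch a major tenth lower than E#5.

C#4

The tenth's letter: E down three letter names plus an octave → C.
A major tenth is 16 semitones; 16 semitones down from E#5 gives C#4.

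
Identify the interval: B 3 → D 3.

Descending from B3 to D3 is the same interval as ascending D3 to B3.
D to B spans six letter names (D-E-F-G-A-B) — that makes it a sixth of some quality.
Counting semitones, D3→B3 is 9, which is the major sixth.

major sixth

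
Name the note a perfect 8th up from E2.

For an octave the letter name doesn't change: still E, an octave up.
A perfect octave is 12 semitones; 12 semitones up from E2 gives E3.

E3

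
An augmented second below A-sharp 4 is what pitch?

Two letter names down from A: G.
An augmented second spans 3 semitones, so from A#4 the target pitch is G4.

G 4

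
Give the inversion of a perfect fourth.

Interval numbers invert to sum to nine: 4 + 5 = 9, so a fourth inverts to a fifth.
Quality inverts too: perfect stays perfect. That makes the inversion a perfect fifth.

P5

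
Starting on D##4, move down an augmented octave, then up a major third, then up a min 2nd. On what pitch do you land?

G#3

D##4 down an augmented octave → D#3 (13 semitones).
D#3 up a major third → F##3 (4 semitones).
A minor second up from F##3 is G#3.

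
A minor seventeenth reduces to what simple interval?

minor third

Each octave removed subtracts seven from the number: 17 − 14 = 3.
That makes a minor seventeenth a compound minor third — 2 octaves plus a minor third.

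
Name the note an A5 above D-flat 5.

A 5

The fifth takes the letter from D up to A.
An augmented fifth is 8 semitones; 8 semitones up from Db5 gives A5.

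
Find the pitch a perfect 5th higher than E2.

B2

Counting five letter names up from E lands on B.
A perfect fifth spans 7 semitones, so from E2 the target pitch is B2.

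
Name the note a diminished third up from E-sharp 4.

Three letter names up from E: G.
A diminished third is 2 semitones; 2 semitones up from E#4 gives G4.

G 4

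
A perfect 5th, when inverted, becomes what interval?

perfect fourth

Interval numbers invert to sum to nine: 5 + 4 = 9, so a fifth inverts to a fourth.
The quality also flips — perfect stays perfect — giving a perfect fourth.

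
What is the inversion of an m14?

First reduce the compound minor fourteenth to its simple form, a minor seventh.
The rule of nine gives the new number: 9 − 7 = 2, so a seventh becomes a second.
The quality also flips — minor becomes major — giving a major second.

major second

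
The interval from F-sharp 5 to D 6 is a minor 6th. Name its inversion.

major 3rd

Interval numbers invert to sum to nine: 6 + 3 = 9, so a sixth inverts to a third.
The quality also flips — minor becomes major — giving a major third.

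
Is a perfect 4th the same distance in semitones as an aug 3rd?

Both span 5 semitones: a perfect fourth and an augmented third are the same chromatic distance.

Yes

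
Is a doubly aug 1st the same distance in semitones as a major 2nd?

A doubly augmented unison spans 2 semitones, and a major second also spans 2 semitones — they're enharmonic.

Yes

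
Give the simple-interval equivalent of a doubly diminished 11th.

Subtracting seven from the interval number removes an octave: 11 − 7 = 4.
So a doubly diminished eleventh is an octave plus a doubly diminished fourth. The quality is unchanged.

dd4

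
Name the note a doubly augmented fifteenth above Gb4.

A fifteenth keeps the letter name G, two octaves up from G.
A doubly augmented fifteenth is 26 semitones; 26 semitones up from Gb4 gives G#6.

G#6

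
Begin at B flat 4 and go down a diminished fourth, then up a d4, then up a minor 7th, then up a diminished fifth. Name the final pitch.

Bb4 down a diminished fourth → F#4 (4 semitones).
F#4 up a diminished fourth → Bb4 (4 semitones).
A minor seventh up from Bb4 is Ab5.
Up a diminished fifth from Ab5: Ebb6 (6 semitones up).

E double-flat 6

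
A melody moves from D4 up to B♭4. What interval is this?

D to B spans six letter names (D-E-F-G-A-B), so the interval is some kind of sixth.
D4 to Bb4 is 8 semitones, a half step short of the major sixth (9), so this is minor.

minor sixth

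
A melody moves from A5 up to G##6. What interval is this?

A to G spans seven letter names (A-B-C-D-E-F-G) — that makes it a seventh of some quality.
A major seventh would be 11 semitones; A5 to G##6 is 12, one semitone wider, so the interval is augmented.

A7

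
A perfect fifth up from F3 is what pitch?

Counting five letter names up from F lands on C.
A perfect fifth spans 7 semitones, so from F3 the target pitch is C4.

C4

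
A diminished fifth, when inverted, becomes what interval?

augmented fourth

Interval numbers invert to sum to nine: 5 + 4 = 9, so a fifth inverts to a fourth.
The quality also flips — diminished becomes augmented — giving an augmented fourth.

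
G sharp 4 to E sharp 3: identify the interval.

minor 10th

Descending from G#4 to E#3 is the same interval as ascending E#3 to G#4.
E to G spans three letter names (E-F-G), plus an octave: a tenth.
At 15 semitones, E#3→G#4 falls one short of a major tenth: minor.
(Equivalently, a compound minor third: a minor third plus an octave.)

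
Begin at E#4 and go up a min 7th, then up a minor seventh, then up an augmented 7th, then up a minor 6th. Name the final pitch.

G##7

Up a minor seventh from E#4: D#5 (10 semitones up).
A minor seventh up from D#5 is C#6.
Up an augmented seventh from C#6: B##6 (12 semitones up).
B##6 up a minor sixth → G##7 (8 semitones).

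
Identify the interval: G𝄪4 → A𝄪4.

G to A spans two letter names (G-A), so the interval is some kind of second.
Counting semitones, G##4→A##4 is 2, which is the major second.

major second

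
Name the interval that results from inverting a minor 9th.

First reduce the compound minor ninth to its simple form, a minor second.
Inverted interval numbers add to nine, so a second pairs with a seventh (2 + 7 = 9).
The quality also flips — minor becomes major — giving a major seventh.

major 7th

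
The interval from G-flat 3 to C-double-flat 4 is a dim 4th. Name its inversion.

Interval numbers invert to sum to nine: 4 + 5 = 9, so a fourth inverts to a fifth.
And diminished becomes augmented under inversion, so we get an augmented fifth.

A5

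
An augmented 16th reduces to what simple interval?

Each octave removed subtracts seven from the number: 16 − 14 = 2.
So an augmented sixteenth is 2 octaves plus an augmented second. The quality is unchanged.

A2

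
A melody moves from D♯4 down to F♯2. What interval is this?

Descending from D#4 to F#2 is the same interval as ascending F#2 to D#4.
F to D spans six letter names (F-G-A-B-C-D), plus an octave, so the interval is some kind of thirteenth.
Counting semitones, F#2→D#4 is 21, which is the major thirteenth.
(Equivalently, a compound major sixth: a major sixth plus an octave.)

major thirteenth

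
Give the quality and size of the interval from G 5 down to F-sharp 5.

Descending from G5 to F#5 is the same interval as ascending F#5 to G5.
F to G spans two letter names (F-G) — that makes it a second of some quality.
At 1 semitone, F#5→G5 falls one short of a major second: minor.

minor second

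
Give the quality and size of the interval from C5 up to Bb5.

m7

C to B spans seven letter names (C-D-E-F-G-A-B), so the interval is some kind of seventh.
C5 to Bb5 is 10 semitones, a half step short of the major seventh (11), so this is minor.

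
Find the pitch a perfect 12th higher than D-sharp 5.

Five letters up from D (plus an octave) reaches A.
Moving 19 semitones up from D#5 (the size of a perfect twelfth) reaches A#6.

A-sharp 6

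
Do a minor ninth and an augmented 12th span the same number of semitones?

No

13 semitones (minor ninth) vs 20 semitones (augmented twelfth): not equal.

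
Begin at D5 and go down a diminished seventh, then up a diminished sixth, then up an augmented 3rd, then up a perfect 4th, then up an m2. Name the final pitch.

B5

D5 down a diminished seventh → E#4 (9 semitones).
A diminished sixth up from E#4 is C5.
Up an augmented third from C5: E#5 (5 semitones up).
A perfect fourth up from E#5 is A#5.
A minor second up from A#5 is B5.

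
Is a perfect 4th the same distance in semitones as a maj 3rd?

No

A perfect fourth spans 5 semitones; a major third spans 4 semitones. They differ by 1.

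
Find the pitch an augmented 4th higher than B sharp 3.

The fourth takes the letter from B up to E.
An augmented fourth spans 6 semitones, so from B#3 the target pitch is E##4.

E double-sharp 4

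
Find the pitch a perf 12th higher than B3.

F#5

Counting five letter names plus an octave up from B lands on F.
A perfect twelfth spans 19 semitones, so from B3 the target pitch is F#5.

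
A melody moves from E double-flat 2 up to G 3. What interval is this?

augmented tenth

E to G spans three letter names (E-F-G), plus an octave — that makes it a tenth of some quality.
Ebb2 to G3 spans 17 semitones — one semitone wider than the major tenth (16) — giving an augmented tenth.
(Equivalently, a compound augmented third: an augmented third plus an octave.)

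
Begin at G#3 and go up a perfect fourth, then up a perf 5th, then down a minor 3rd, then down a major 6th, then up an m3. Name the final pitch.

G#3 up a perfect fourth → C#4 (5 semitones).
A perfect fifth up from C#4 is G#4.
G#4 down a minor third → E#4 (3 semitones).
E#4 down a major sixth → G#3 (9 semitones).
A minor third up from G#3 is B3.

B3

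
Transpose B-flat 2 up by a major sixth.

G 3

Six letter names up from B: G.
A major sixth spans 9 semitones, so from Bb2 the target pitch is G3.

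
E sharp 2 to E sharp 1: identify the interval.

Descending from E#2 to E#1 is the same interval as ascending E#1 to E#2.
E to E is the same letter name, plus an octave — that makes it an octave of some quality.
The perfect octave spans 12 semitones, and E#1 to E#2 is exactly 12 semitones — so this is a perfect octave.

perfect octave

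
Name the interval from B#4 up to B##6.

augmented fifteenth

B to B is the same letter name, plus 2 octaves — that makes it a fifteenth of some quality.
The perfect fifteenth is 24 semitones; here we have 25, one semitone wider: augmented.
(Equivalently, a compound augmented octave: an augmented octave plus an octave.)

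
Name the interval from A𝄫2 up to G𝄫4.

A to G spans seven letter names (A-B-C-D-E-F-G), plus an octave — that makes it a fourteenth of some quality.
A major fourteenth would be 23 semitones, but Abb2 to Gbb4 is 22 — one semitone narrower, making it a minor fourteenth.
(Equivalently, a compound minor seventh: a minor seventh plus an octave.)

minor fourteenth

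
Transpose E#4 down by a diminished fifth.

Counting five letter names down from E lands on A.
A diminished fifth is 6 semitones; 6 semitones down from E#4 gives A##3.

A##3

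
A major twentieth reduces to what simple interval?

Subtracting seven from the interval number removes an octave: 20 − 14 = 6.
Quality carries through unchanged, so the simple form is a major sixth.

major sixth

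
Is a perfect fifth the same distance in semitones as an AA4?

Yes

A perfect fifth = 7 semitones = a doubly augmented fourth; enharmonically equal.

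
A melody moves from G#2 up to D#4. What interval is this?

perfect twelfth

G to D spans five letter names (G-A-B-C-D), plus an octave — that makes it a twelfth of some quality.
The perfect twelfth spans 19 semitones, and G#2 to D#4 is exactly 19 semitones — so this is a perfect twelfth.
(Equivalently, a compound perfect fifth: a perfect fifth plus an octave.)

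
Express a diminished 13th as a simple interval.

d6

Each octave removed subtracts seven from the number: 13 − 7 = 6.
That makes a diminished thirteenth a compound diminished sixth — an octave plus a diminished sixth.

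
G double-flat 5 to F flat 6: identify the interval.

major 7th

G to F spans seven letter names (G-A-B-C-D-E-F): a seventh.
Counting semitones, Gbb5→Fb6 is 11, which is the major seventh.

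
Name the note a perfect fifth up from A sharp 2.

E sharp 3

The fifth takes the letter from A up to E.
A perfect fifth spans 7 semitones, so from A#2 the target pitch is E#3.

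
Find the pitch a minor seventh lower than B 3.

C-sharp 3

Seven letter names down from B: C.
A minor seventh is 10 semitones; 10 semitones down from B3 gives C#3.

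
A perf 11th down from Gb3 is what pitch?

The eleventh's letter: G down four letter names plus an octave → D.
Moving 17 semitones down from Gb3 (the size of a perfect eleventh) reaches Db2.

Db2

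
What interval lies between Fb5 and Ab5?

M3

F to A spans three letter names (F-G-A): a third.
Counting semitones, Fb5→Ab5 is 4, which is the major third.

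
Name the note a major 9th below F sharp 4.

E 3

Counting two letter names plus an octave down from F lands on E.
Moving 14 semitones down from F#4 (the size of a major ninth) reaches E3.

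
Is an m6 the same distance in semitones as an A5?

Yes

Both span 8 semitones: a minor sixth and an augmented fifth are the same chromatic distance.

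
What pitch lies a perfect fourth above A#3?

D#4

Four letter names up from A: D.
Moving 5 semitones up from A#3 (the size of a perfect fourth) reaches D#4.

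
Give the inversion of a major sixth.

The rule of nine gives the new number: 9 − 6 = 3, so a sixth becomes a third.
The quality also flips — major becomes minor — giving a minor third.

minor third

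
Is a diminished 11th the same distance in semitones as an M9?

No

A diminished eleventh spans 16 semitones; a major ninth spans 14 semitones. They differ by 2.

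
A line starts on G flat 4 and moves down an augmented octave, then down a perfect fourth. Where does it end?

Down an augmented octave from Gb4: Gbb3 (13 semitones down).
Gbb3 down a perfect fourth → Dbb3 (5 semitones).

D double-flat 3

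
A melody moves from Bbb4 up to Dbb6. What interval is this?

minor tenth

B to D spans three letter names (B-C-D), plus an octave — that makes it a tenth of some quality.
A major tenth would be 16 semitones, but Bbb4 to Dbb6 is 15 — one semitone narrower, making it a minor tenth.
(Equivalently, a compound minor third: a minor third plus an octave.)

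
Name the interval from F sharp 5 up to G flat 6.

F to G spans two letter names (F-G), plus an octave — that makes it a ninth of some quality.
The major ninth is 14 semitones; here we have 12, two semitones narrower: diminished.

diminished ninth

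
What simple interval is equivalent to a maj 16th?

Each octave removed subtracts seven from the number: 16 − 14 = 2.
Quality carries through unchanged, so the simple form is a major second.

major second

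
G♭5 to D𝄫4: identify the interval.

A11

Descending from Gb5 to Dbb4 is the same interval as ascending Dbb4 to Gb5.
D to G spans four letter names (D-E-F-G), plus an octave: an eleventh.
Dbb4 to Gb5 spans 18 semitones — one semitone wider than the perfect eleventh (17) — giving an augmented eleventh.
(Equivalently, a compound augmented fourth: an augmented fourth plus an octave.)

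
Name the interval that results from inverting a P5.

P4

Interval numbers invert to sum to nine: 5 + 4 = 9, so a fifth inverts to a fourth.
The quality also flips — perfect stays perfect — giving a perfect fourth.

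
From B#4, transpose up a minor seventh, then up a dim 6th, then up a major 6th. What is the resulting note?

B#4 up a minor seventh → A#5 (10 semitones).
A#5 up a diminished sixth → F6 (7 semitones).
A major sixth up from F6 is D7.

D7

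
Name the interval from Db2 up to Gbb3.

D to G spans four letter names (D-E-F-G), plus an octave — that makes it an eleventh of some quality.
A perfect eleventh would be 17 semitones; Db2 to Gbb3 is 16, one semitone narrower, so the interval is diminished.
(Equivalently, a compound diminished fourth: a diminished fourth plus an octave.)

diminished eleventh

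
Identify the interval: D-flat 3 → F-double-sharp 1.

Descending from Db3 to F##1 is the same interval as ascending F##1 to Db3.
F to D spans six letter names (F-G-A-B-C-D), plus an octave: a thirteenth.
A major thirteenth would be 21 semitones; F##1 to Db3 is 18, three semitones narrower, so the interval is doubly diminished.
(Equivalently, a compound doubly diminished sixth: a doubly diminished sixth plus an octave.)

doubly diminished thirteenth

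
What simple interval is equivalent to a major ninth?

Take out an octave (7 from the number): 9 − 7 = 2.
Quality carries through unchanged, so the simple form is a major second.

M2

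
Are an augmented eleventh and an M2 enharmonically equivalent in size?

No

18 semitones (augmented eleventh) vs 2 semitones (major second): not equal.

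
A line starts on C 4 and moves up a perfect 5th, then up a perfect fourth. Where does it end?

C 5

C4 up a perfect fifth → G4 (7 semitones).
Up a perfect fourth from G4: C5 (5 semitones up).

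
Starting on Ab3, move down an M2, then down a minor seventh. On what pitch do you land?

Ab2

Ab3 down a major second → Gb3 (2 semitones).
Gb3 down a minor seventh → Ab2 (10 semitones).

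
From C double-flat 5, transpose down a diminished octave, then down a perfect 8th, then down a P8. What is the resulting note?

A diminished octave down from Cbb5 is Cb4.
Cb4 down a perfect octave → Cb3 (12 semitones).
Down a perfect octave from Cb3: Cb2 (12 semitones down).

C flat 2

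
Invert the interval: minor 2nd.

M7

Inverted interval numbers add to nine, so a second pairs with a seventh (2 + 7 = 9).
And minor becomes major under inversion, so we get a major seventh.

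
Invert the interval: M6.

m3

Interval numbers invert to sum to nine: 6 + 3 = 9, so a sixth inverts to a third.
And major becomes minor under inversion, so we get a minor third.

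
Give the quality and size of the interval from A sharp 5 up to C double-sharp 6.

A to C spans three letter names (A-B-C): a third.
A#5 to C##6 is 4 semitones, matching the major third exactly, so the quality is major.

M3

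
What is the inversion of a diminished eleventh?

First reduce the compound diminished eleventh to its simple form, a diminished fourth.
Interval numbers invert to sum to nine: 4 + 5 = 9, so a fourth inverts to a fifth.
The quality also flips — diminished becomes augmented — giving an augmented fifth.

augmented 5th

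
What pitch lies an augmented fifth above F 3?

C sharp 4

Five letter names up from F: C.
An augmented fifth spans 8 semitones, so from F3 the target pitch is C#4.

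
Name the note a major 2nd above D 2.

E 2

Two letter names up from D: E.
A major second spans 2 semitones, so from D2 the target pitch is E2.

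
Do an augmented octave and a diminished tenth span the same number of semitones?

An augmented octave is 13 semitones but a diminished tenth is 14 semitones — different sizes.

No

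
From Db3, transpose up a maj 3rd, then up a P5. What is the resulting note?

C4

Db3 up a major third → F3 (4 semitones).
F3 up a perfect fifth → C4 (7 semitones).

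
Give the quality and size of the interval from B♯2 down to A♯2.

M2

Descending from B#2 to A#2 is the same interval as ascending A#2 to B#2.
A to B spans two letter names (A-B), so the interval is some kind of second.
A#2 to B#2 is 2 semitones, matching the major second exactly, so the quality is major.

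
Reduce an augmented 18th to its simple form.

A4

Subtracting seven from the interval number removes an octave: 18 − 14 = 4.
That makes an augmented eighteenth a compound augmented fourth — 2 octaves plus an augmented fourth.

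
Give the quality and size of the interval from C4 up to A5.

major thirteenth

C to A spans six letter names (C-D-E-F-G-A), plus an octave, so the interval is some kind of thirteenth.
The major thirteenth spans 21 semitones, and C4 to A5 is exactly 21 semitones — so this is a major thirteenth.
(Equivalently, a compound major sixth: a major sixth plus an octave.)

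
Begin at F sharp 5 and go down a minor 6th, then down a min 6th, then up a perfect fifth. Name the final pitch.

G double-sharp 4

A minor sixth down from F#5 is A#4.
A#4 down a minor sixth → C##4 (8 semitones).
A perfect fifth up from C##4 is G##4.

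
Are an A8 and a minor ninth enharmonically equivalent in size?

Yes

Both span 13 semitones: an augmented octave and a minor ninth are the same chromatic distance.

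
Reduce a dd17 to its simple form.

Each octave removed subtracts seven from the number: 17 − 14 = 3.
So a doubly diminished seventeenth is 2 octaves plus a doubly diminished third. The quality is unchanged.

doubly diminished third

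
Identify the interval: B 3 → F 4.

B to F spans five letter names (B-C-D-E-F) — that makes it a fifth of some quality.
A perfect fifth would be 7 semitones; B3 to F4 is 6, one semitone narrower, so the interval is diminished.

d5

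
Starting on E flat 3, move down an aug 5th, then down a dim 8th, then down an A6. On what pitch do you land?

C double-flat 1

Eb3 down an augmented fifth → Abb2 (8 semitones).
A diminished octave down from Abb2 is Ab1.
An augmented sixth down from Ab1 is Cbb1.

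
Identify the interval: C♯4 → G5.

diminished twelfth

C to G spans five letter names (C-D-E-F-G), plus an octave — that makes it a twelfth of some quality.
A perfect twelfth would be 19 semitones; C#4 to G5 is 18, one semitone narrower, so the interval is diminished.
(Equivalently, a compound diminished fifth: a diminished fifth plus an octave.)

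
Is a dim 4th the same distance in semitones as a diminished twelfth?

No

A diminished fourth spans 4 semitones; a diminished twelfth spans 18 semitones. They differ by 14.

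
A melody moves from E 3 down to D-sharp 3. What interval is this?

Descending from E3 to D#3 is the same interval as ascending D#3 to E3.
D to E spans two letter names (D-E): a second.
D#3 to E3 is 1 semitone, a half step short of the major second (2), so this is minor.

minor second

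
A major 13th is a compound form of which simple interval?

Subtracting seven from the interval number removes an octave: 13 − 7 = 6.
So a major thirteenth is an octave plus a major sixth. The quality is unchanged.

major sixth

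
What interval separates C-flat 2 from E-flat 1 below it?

Descending from Cb2 to Eb1 is the same interval as ascending Eb1 to Cb2.
E to C spans six letter names (E-F-G-A-B-C) — that makes it a sixth of some quality.
A major sixth would be 9 semitones, but Eb1 to Cb2 is 8 — one semitone narrower, making it a minor sixth.

m6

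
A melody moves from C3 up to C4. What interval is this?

C to C is the same letter name, plus an octave: an octave.
C3 to C4 is 12 semitones, matching the perfect octave exactly, so the quality is perfect.

perfect octave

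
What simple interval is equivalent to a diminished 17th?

Take out 2 octaves (14 from the number): 17 − 14 = 3.
That makes a diminished seventeenth a compound diminished third — 2 octaves plus a diminished third.

diminished third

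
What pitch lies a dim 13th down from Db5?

Six letters down from D (plus an octave) reaches F.
Moving 19 semitones down from Db5 (the size of a diminished thirteenth) reaches F#3.

F#3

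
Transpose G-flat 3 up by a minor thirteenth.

The thirteenth's letter: G up six letter names plus an octave → E.
A minor thirteenth spans 20 semitones, so from Gb3 the target pitch is Ebb5.

E-double-flat 5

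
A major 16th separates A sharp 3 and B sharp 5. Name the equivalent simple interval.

major second

Each octave removed subtracts seven from the number: 16 − 14 = 2.
That makes a major sixteenth a compound major second — 2 octaves plus a major second.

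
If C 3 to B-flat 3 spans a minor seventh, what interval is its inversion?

M2

Inverted interval numbers add to nine, so a seventh pairs with a second (7 + 2 = 9).
And minor becomes major under inversion, so we get a major second.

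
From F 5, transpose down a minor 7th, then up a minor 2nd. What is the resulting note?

A minor seventh down from F5 is G4.
Up a minor second from G4: Ab4 (1 semitone up).

A flat 4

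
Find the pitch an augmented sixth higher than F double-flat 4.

D flat 5

Counting six letter names up from F lands on D.
An augmented sixth spans 10 semitones, so from Fbb4 the target pitch is Db5.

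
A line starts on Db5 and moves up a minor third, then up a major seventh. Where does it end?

A minor third up from Db5 is Fb5.
Fb5 up a major seventh → Eb6 (11 semitones).

Eb6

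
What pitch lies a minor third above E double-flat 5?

G double-flat 5

The third takes the letter from E up to G.
Moving 3 semitones up from Ebb5 (the size of a minor third) reaches Gbb5.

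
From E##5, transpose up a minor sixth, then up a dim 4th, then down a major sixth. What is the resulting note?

E##5 up a minor sixth → C##6 (8 semitones).
C##6 up a diminished fourth → F#6 (4 semitones).
F#6 down a major sixth → A5 (9 semitones).

A5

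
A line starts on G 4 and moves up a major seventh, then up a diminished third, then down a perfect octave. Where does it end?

A flat 4

A major seventh up from G4 is F#5.
A diminished third up from F#5 is Ab5.
Down a perfect octave from Ab5: Ab4 (12 semitones down).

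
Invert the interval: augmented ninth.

First reduce the compound augmented ninth to its simple form, an augmented second.
The rule of nine gives the new number: 9 − 2 = 7, so a second becomes a seventh.
Quality inverts too: augmented becomes diminished. That makes the inversion a diminished seventh.

d7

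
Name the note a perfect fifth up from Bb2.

Counting five letter names up from B lands on F.
Moving 7 semitones up from Bb2 (the size of a perfect fifth) reaches F3.

F3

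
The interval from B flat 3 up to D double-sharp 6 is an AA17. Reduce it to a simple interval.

Take out 2 octaves (14 from the number): 17 − 14 = 3.
So a doubly augmented seventeenth is 2 octaves plus a doubly augmented third. The quality is unchanged.

AA3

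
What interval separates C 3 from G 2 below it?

Descending from C3 to G2 is the same interval as ascending G2 to C3.
G to C spans four letter names (G-A-B-C): a fourth.
G2 to C3 is 5 semitones, matching the perfect fourth exactly, so the quality is perfect.

perfect fourth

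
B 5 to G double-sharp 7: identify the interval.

B to G spans six letter names (B-C-D-E-F-G), plus an octave, so the interval is some kind of thirteenth.
B5 to G##7 spans 22 semitones — one semitone wider than the major thirteenth (21) — giving an augmented thirteenth.
(Equivalently, a compound augmented sixth: an augmented sixth plus an octave.)

augmented thirteenth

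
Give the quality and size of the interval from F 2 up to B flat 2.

F to B spans four letter names (F-G-A-B), so the interval is some kind of fourth.
The perfect fourth spans 5 semitones, and F2 to Bb2 is exactly 5 semitones — so this is a perfect fourth.

perfect fourth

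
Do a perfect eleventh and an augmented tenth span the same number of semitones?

A perfect eleventh = 17 semitones = an augmented tenth; enharmonically equal.

Yes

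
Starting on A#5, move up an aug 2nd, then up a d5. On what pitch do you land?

Up an augmented second from A#5: B##5 (3 semitones up).
B##5 up a diminished fifth → F##6 (6 semitones).

F##6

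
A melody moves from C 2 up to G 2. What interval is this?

P5

C to G spans five letter names (C-D-E-F-G) — that makes it a fifth of some quality.
The perfect fifth spans 7 semitones, and C2 to G2 is exactly 7 semitones — so this is a perfect fifth.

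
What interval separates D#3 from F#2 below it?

Descending from D#3 to F#2 is the same interval as ascending F#2 to D#3.
F to D spans six letter names (F-G-A-B-C-D) — that makes it a sixth of some quality.
F#2 to D#3 is 9 semitones, matching the major sixth exactly, so the quality is major.

major sixth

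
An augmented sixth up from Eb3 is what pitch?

Counting six letter names up from E lands on C.
An augmented sixth is 10 semitones; 10 semitones up from Eb3 gives C#4.

C#4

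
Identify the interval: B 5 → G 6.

m6

B to G spans six letter names (B-C-D-E-F-G), so the interval is some kind of sixth.
B5 to G6 is 8 semitones, a half step short of the major sixth (9), so this is minor.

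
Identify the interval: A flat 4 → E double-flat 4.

augmented fourth

Descending from Ab4 to Ebb4 is the same interval as ascending Ebb4 to Ab4.
E to A spans four letter names (E-F-G-A) — that makes it a fourth of some quality.
Ebb4 to Ab4 spans 6 semitones — one semitone wider than the perfect fourth (5) — giving an augmented fourth.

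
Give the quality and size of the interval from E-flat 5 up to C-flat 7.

E to C spans six letter names (E-F-G-A-B-C), plus an octave, so the interval is some kind of thirteenth.
Eb5 to Cb7 is 20 semitones, a half step short of the major thirteenth (21), so this is minor.
(Equivalently, a compound minor sixth: a minor sixth plus an octave.)

minor 13th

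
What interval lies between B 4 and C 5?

minor second

B to C spans two letter names (B-C) — that makes it a second of some quality.
At 1 semitone, B4→C5 falls one short of a major second: minor.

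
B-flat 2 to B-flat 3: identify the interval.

B to B is the same letter name, plus an octave — that makes it an octave of some quality.
Bb2 to Bb3 is 12 semitones, matching the perfect octave exactly, so the quality is perfect.

P8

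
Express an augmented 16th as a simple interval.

A2

Take out 2 octaves (14 from the number): 16 − 14 = 2.
Quality carries through unchanged, so the simple form is an augmented second.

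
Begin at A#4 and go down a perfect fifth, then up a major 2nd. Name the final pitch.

E#4

A perfect fifth down from A#4 is D#4.
A major second up from D#4 is E#4.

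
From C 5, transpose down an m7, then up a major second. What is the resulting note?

Down a minor seventh from C5: D4 (10 semitones down).
A major second up from D4 is E4.

E 4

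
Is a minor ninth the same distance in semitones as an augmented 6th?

No

A minor ninth is 13 semitones but an augmented sixth is 10 semitones — different sizes.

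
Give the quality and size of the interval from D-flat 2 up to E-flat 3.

D to E spans two letter names (D-E), plus an octave, so the interval is some kind of ninth.
The major ninth spans 14 semitones, and Db2 to Eb3 is exactly 14 semitones — so this is a major ninth.
(Equivalently, a compound major second: a major second plus an octave.)

M9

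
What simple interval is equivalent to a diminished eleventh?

Each octave removed subtracts seven from the number: 11 − 7 = 4.
Quality carries through unchanged, so the simple form is a diminished fourth.

diminished 4th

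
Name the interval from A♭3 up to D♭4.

A to D spans four letter names (A-B-C-D): a fourth.
The perfect fourth spans 5 semitones, and Ab3 to Db4 is exactly 5 semitones — so this is a perfect fourth.

perfect fourth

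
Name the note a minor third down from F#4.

The third takes the letter from F down to D.
A minor third is 3 semitones; 3 semitones down from F#4 gives D#4.

D#4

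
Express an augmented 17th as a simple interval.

augmented third

Subtracting seven from the interval number removes an octave: 17 − 14 = 3.
Quality carries through unchanged, so the simple form is an augmented third.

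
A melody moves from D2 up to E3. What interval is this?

major 9th

D to E spans two letter names (D-E), plus an octave — that makes it a ninth of some quality.
The major ninth spans 14 semitones, and D2 to E3 is exactly 14 semitones — so this is a major ninth.
(Equivalently, a compound major second: a major second plus an octave.)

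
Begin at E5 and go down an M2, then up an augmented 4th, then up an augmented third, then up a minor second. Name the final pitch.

A major second down from E5 is D5.
D5 up an augmented fourth → G#5 (6 semitones).
Up an augmented third from G#5: B##5 (5 semitones up).
Up a minor second from B##5: C##6 (1 semitone up).

C##6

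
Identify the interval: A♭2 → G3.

A to G spans seven letter names (A-B-C-D-E-F-G): a seventh.
Counting semitones, Ab2→G3 is 11, which is the major seventh.

major 7th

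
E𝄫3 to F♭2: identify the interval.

m7

Descending from Ebb3 to Fb2 is the same interval as ascending Fb2 to Ebb3.
F to E spans seven letter names (F-G-A-B-C-D-E) — that makes it a seventh of some quality.
At 10 semitones, Fb2→Ebb3 falls one short of a major seventh: minor.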